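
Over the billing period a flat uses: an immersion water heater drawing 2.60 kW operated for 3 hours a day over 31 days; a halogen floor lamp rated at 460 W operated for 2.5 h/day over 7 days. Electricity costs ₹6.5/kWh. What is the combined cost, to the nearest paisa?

immersion water heater: Runtime = 3 h/day × 31 days = 93 h
immersion water heater: 2.6 kW × 93 h = 241.8 kWh
halogen floor lamp: Runtime = 2.5 h/day × 7 days = 17.5 h
halogen floor lamp: 0.46 kW × 17.5 h = 8.05 kWh
Total energy = 249.85 kWh
Cost = 249.85 × ₹6.5 = ₹1624.03

₹1624.03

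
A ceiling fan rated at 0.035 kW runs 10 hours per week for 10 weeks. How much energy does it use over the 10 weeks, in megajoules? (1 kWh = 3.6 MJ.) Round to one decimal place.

Runtime = 10 h/week × 10 weeks = 100 h
Energy = 0.035 kW × 100 h = 3.5 kWh
= 3.5 × 3.6 MJ = 12.6 MJ

12.6 MJ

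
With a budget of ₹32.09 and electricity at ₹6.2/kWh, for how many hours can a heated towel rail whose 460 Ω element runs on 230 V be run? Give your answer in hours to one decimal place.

45.0 h

Power = V²/R = 230²/460 = 115 W = 0.115 kW
Energy available = ₹32.09 ÷ ₹6.2/kWh = 5.1758 kWh
Hours = 5.1758 kWh ÷ 0.115 kW = 45.0 h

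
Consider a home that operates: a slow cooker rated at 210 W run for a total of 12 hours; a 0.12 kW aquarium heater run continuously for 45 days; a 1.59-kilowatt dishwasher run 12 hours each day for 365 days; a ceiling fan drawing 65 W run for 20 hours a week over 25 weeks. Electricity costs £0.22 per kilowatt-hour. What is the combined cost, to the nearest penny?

slow cooker: 0.21 kW × 12 h = 2.52 kWh
aquarium heater: Runtime = 24 h × 45 = 1080 h
aquarium heater: 0.12 kW × 1080 h = 129.6 kWh
dishwasher: Runtime = 12 h/day × 365 days = 4380 h
dishwasher: 1.59 kW × 4380 h = 6964.2 kWh
ceiling fan: Runtime = 20 h/week × 25 weeks = 500 h
ceiling fan: 0.065 kW × 500 h = 32.5 kWh
Total energy = 7128.82 kWh
Cost = 7128.82 × £0.22 = £1568.34

£1568.34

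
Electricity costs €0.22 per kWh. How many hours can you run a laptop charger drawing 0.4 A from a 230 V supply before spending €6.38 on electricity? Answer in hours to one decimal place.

315.2 h

Power = 0.4 A × 230 V = 92 W = 0.092 kW
Energy available = €6.38 ÷ €0.22/kWh = 29 kWh
Hours = 29 kWh ÷ 0.092 kW = 315.2 h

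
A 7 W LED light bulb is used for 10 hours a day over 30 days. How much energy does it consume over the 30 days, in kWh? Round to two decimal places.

2.10 kWh

Runtime = 10 h/day × 30 days = 300 h
Energy = 0.007 kW × 300 h = 2.1 kWh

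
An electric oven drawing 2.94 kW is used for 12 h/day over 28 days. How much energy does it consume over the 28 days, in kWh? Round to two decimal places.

Runtime = 12 h/day × 28 days = 336 h
Energy = 2.94 kW × 336 h = 987.84 kWh

987.84 kWh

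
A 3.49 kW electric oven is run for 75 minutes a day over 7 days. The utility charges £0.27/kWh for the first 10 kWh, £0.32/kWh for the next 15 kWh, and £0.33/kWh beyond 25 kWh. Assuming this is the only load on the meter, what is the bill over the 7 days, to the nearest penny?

Runtime = 75 min × 7 = 525 min = 8.75 h
Energy = 3.49 kW × 8.75 h = 30.5375 kWh
Tier 1 (0–10 kWh): 10 × £0.27 = £2.7
Tier 2 (10–25 kWh): 15 × £0.32 = £4.8
Above 25 kWh: 5.5375 × £0.33 = £1.827375
Bill = £9.33

£9.33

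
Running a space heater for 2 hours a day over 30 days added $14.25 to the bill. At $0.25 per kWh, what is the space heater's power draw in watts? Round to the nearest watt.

950 W

Energy = $14.25 ÷ $0.25/kWh = 57 kWh
Runtime = 2 h/day × 30 days = 60 h
Power = 57 kWh ÷ 60 h = 0.95 kW = 950 W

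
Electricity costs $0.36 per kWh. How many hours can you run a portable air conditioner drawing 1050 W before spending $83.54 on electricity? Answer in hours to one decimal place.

Energy available = $83.54 ÷ $0.36/kWh = 232.0556 kWh
Hours = 232.0556 kWh ÷ 1.05 kW = 221.0 h

221.0 h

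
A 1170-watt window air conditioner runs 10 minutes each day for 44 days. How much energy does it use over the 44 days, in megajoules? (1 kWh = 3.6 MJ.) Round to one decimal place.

Runtime = 10 min × 44 = 440 min = 7.333333… h
Energy = 1.17 kW × 7.333333… h = 8.58 kWh
= 8.58 × 3.6 MJ = 30.9 MJ

30.9 MJ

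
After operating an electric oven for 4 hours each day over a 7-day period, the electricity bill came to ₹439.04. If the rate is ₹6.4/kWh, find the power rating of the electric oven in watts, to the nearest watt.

Energy = ₹439.04 ÷ ₹6.4/kWh = 68.6 kWh
Runtime = 4 h/day × 7 days = 28 h
Power = 68.6 kWh ÷ 28 h = 2.45 kW = 2450 W

2450 W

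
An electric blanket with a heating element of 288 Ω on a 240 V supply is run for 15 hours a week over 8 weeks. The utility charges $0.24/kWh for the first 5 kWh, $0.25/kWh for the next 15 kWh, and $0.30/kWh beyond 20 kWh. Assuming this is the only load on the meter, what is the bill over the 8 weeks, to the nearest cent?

$6.15

Power = V²/R = 240²/288 = 200 W = 0.2 kW
Runtime = 15 h/week × 8 weeks = 120 h
Energy = 0.2 kW × 120 h = 24 kWh
Tier 1 (0–5 kWh): 5 × $0.24 = $1.2
Tier 2 (5–20 kWh): 15 × $0.25 = $3.75
Above 20 kWh: 4 × $0.30 = $1.2
Bill = $6.15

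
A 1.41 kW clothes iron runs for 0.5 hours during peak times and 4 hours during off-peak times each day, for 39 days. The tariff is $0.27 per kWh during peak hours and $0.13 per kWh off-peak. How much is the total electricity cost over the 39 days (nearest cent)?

Peak energy = 1.41 kW × 0.5 h × 39 = 27.495 kWh
Off-peak energy = 1.41 kW × 4 h × 39 = 219.96 kWh
Cost = 27.495 × $0.27 + 219.96 × $0.13 = $7.42365 + $28.5948 = $36.02

$36.02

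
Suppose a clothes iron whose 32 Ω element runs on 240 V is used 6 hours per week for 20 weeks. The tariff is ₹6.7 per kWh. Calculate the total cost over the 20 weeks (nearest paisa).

Power = V²/R = 240²/32 = 1800 W = 1.8 kW
Runtime = 6 h/week × 20 weeks = 120 h
Energy = 1.8 kW × 120 h = 216 kWh
Cost = 216 kWh × ₹6.7/kWh = ₹1447.20

₹1447.20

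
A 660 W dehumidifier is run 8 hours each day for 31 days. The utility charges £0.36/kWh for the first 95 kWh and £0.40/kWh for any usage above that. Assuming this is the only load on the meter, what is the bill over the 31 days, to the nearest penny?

Runtime = 8 h/day × 31 days = 248 h
Energy = 0.66 kW × 248 h = 163.68 kWh
Tier 1 (0–95 kWh): 95 × £0.36 = £34.2
Above 95 kWh: 68.68 × £0.40 = £27.472
Bill = £61.67

£61.67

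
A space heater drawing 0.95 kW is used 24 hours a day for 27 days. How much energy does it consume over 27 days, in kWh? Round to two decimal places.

615.60 kWh

Runtime = 24 h × 27 = 648 h
Energy = 0.95 kW × 648 h = 615.6 kWh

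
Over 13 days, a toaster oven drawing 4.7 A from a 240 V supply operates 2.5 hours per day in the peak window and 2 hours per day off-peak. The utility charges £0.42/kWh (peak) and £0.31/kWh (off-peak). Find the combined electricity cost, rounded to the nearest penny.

Power = 4.7 A × 240 V = 1128 W = 1.128 kW
Peak energy = 1.128 kW × 2.5 h × 13 = 36.66 kWh
Off-peak energy = 1.128 kW × 2 h × 13 = 29.328 kWh
Cost = 36.66 × £0.42 + 29.328 × £0.31 = £15.3972 + £9.09168 = £24.49

£24.49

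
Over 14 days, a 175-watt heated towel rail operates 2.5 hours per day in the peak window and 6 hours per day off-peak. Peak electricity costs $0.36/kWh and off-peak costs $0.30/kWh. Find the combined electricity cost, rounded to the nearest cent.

$6.62

Peak energy = 0.175 kW × 2.5 h × 14 = 6.125 kWh
Off-peak energy = 0.175 kW × 6 h × 14 = 14.7 kWh
Cost = 6.125 × $0.36 + 14.7 × $0.30 = $2.205 + $4.41 = $6.62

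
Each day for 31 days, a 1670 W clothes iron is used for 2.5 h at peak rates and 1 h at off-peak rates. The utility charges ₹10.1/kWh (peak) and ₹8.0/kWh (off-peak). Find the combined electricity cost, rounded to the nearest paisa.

Peak energy = 1.67 kW × 2.5 h × 31 = 129.425 kWh
Off-peak energy = 1.67 kW × 1 h × 31 = 51.77 kWh
Cost = 129.425 × ₹10.1 + 51.77 × ₹8.0 = ₹1307.1925 + ₹414.16 = ₹1721.35

₹1721.35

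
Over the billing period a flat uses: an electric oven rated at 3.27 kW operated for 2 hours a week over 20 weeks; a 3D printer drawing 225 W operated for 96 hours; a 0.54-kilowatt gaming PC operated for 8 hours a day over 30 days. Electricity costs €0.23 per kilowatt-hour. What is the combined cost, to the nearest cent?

€64.86

electric oven: Runtime = 2 h/week × 20 weeks = 40 h
electric oven: 3.27 kW × 40 h = 130.8 kWh
3D printer: 0.225 kW × 96 h = 21.6 kWh
gaming PC: Runtime = 8 h/day × 30 days = 240 h
gaming PC: 0.54 kW × 240 h = 129.6 kWh
Total energy = 282 kWh
Cost = 282 × €0.23 = €64.86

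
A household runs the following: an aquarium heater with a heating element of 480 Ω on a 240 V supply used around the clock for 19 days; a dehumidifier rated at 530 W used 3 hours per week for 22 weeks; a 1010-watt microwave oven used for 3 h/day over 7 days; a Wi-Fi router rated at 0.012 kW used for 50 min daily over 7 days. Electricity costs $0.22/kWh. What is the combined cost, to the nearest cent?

aquarium heater: Power = V²/R = 240²/480 = 120 W = 0.12 kW
aquarium heater: Runtime = 24 h × 19 = 456 h
aquarium heater: 0.12 kW × 456 h = 54.72 kWh
dehumidifier: Runtime = 3 h/week × 22 weeks = 66 h
dehumidifier: 0.53 kW × 66 h = 34.98 kWh
microwave oven: Runtime = 3 h/day × 7 days = 21 h
microwave oven: 1.01 kW × 21 h = 21.21 kWh
Wi-Fi router: Runtime = 50 min × 7 = 350 min = 5.833333… h
Wi-Fi router: 0.012 kW × 5.833333… h = 0.07 kWh
Total energy = 110.98 kWh
Cost = 110.98 × $0.22 = $24.42

$24.42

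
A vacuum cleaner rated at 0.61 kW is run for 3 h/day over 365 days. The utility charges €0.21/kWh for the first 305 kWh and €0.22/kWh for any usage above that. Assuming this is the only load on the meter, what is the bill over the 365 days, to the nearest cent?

Runtime = 3 h/day × 365 days = 1095 h
Energy = 0.61 kW × 1095 h = 667.95 kWh
Tier 1 (0–305 kWh): 305 × €0.21 = €64.05
Above 305 kWh: 362.95 × €0.22 = €79.849
Bill = €143.90

€143.90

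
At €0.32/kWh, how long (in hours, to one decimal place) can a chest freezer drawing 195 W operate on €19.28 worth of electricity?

Energy available = €19.28 ÷ €0.32/kWh = 60.25 kWh
Hours = 60.25 kWh ÷ 0.195 kW = 309.0 h

309.0 h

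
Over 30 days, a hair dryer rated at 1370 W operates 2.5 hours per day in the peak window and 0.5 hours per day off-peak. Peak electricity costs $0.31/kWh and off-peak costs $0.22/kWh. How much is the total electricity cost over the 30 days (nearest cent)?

Peak energy = 1.37 kW × 2.5 h × 30 = 102.75 kWh
Off-peak energy = 1.37 kW × 0.5 h × 30 = 20.55 kWh
Cost = 102.75 × $0.31 + 20.55 × $0.22 = $31.8525 + $4.521 = $36.37

$36.37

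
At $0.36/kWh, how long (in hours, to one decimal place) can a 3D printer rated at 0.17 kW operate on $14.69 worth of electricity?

Energy available = $14.69 ÷ $0.36/kWh = 40.8056 kWh
Hours = 40.8056 kWh ÷ 0.17 kW = 240.0 h

240.0 h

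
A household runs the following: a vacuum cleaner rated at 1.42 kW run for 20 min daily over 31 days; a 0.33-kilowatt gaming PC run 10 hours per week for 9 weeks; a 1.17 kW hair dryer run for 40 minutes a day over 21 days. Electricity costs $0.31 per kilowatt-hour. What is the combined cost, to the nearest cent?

vacuum cleaner: Runtime = 20 min × 31 = 620 min = 10.333333… h
vacuum cleaner: 1.42 kW × 10.333333… h = 14.673333… kWh
gaming PC: Runtime = 10 h/week × 9 weeks = 90 h
gaming PC: 0.33 kW × 90 h = 29.7 kWh
hair dryer: Runtime = 40 min × 21 = 840 min = 14 h
hair dryer: 1.17 kW × 14 h = 16.38 kWh
Total energy = 60.753333… kWh
Cost = 60.753333… × $0.31 = $18.83

$18.83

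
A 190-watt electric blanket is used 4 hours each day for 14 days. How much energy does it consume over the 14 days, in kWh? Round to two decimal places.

10.64 kWh

Runtime = 4 h/day × 14 days = 56 h
Energy = 0.19 kW × 56 h = 10.64 kWh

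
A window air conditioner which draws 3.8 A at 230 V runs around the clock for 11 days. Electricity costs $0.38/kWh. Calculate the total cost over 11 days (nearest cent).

Power = 3.8 A × 230 V = 874 W = 0.874 kW
Runtime = 24 h × 11 = 264 h
Energy = 0.874 kW × 264 h = 230.736 kWh
Cost = 230.736 kWh × $0.38/kWh = $87.68

$87.68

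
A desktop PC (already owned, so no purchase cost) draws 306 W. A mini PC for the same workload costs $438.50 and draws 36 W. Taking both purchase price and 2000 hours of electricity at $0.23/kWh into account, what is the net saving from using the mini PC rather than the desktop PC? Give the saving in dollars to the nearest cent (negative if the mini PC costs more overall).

desktop PC: $0.00 + (306/1000) kW × 2000 h × $0.23 = $0.00 + $140.76 = $140.76
mini PC: $438.50 + (36/1000) kW × 2000 h × $0.23 = $438.50 + $16.56 = $455.06
Saving = $140.76 − $455.06 = −$314.3

-$314.30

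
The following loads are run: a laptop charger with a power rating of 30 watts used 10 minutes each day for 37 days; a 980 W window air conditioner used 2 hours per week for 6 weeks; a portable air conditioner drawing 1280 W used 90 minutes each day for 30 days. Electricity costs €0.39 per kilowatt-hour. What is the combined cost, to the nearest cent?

laptop charger: Runtime = 10 min × 37 = 370 min = 6.166666… h
laptop charger: 0.03 kW × 6.166666… h = 0.185 kWh
window air conditioner: Runtime = 2 h/week × 6 weeks = 12 h
window air conditioner: 0.98 kW × 12 h = 11.76 kWh
portable air conditioner: Runtime = 90 min × 30 = 2700 min = 45 h
portable air conditioner: 1.28 kW × 45 h = 57.6 kWh
Total energy = 69.545 kWh
Cost = 69.545 × €0.39 = €27.12

€27.12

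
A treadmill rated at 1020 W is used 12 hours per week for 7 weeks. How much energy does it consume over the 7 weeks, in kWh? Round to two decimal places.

Runtime = 12 h/week × 7 weeks = 84 h
Energy = 1.02 kW × 84 h = 85.68 kWh

85.68 kWh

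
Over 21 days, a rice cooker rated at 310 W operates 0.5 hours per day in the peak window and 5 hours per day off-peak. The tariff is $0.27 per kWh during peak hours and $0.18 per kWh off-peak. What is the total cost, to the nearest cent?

$6.74

Peak energy = 0.31 kW × 0.5 h × 21 = 3.255 kWh
Off-peak energy = 0.31 kW × 5 h × 21 = 32.55 kWh
Cost = 3.255 × $0.27 + 32.55 × $0.18 = $0.87885 + $5.859 = $6.74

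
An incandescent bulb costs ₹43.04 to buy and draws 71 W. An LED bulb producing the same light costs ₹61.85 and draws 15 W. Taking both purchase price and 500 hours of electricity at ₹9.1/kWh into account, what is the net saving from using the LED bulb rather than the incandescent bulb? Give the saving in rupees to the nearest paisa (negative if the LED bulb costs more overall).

incandescent bulb: ₹43.04 + (71/1000) kW × 500 h × ₹9.1 = ₹43.04 + ₹323.05 = ₹366.09
LED bulb: ₹61.85 + (15/1000) kW × 500 h × ₹9.1 = ₹61.85 + ₹68.25 = ₹130.1
Saving = ₹366.09 − ₹130.1 = ₹235.99

₹235.99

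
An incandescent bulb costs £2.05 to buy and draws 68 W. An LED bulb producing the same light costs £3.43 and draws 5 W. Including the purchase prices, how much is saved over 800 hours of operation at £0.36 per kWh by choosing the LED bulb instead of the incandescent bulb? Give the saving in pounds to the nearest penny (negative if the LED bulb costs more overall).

£16.76

incandescent bulb: £2.05 + (68/1000) kW × 800 h × £0.36 = £2.05 + £19.584 = £21.634
LED bulb: £3.43 + (5/1000) kW × 800 h × £0.36 = £3.43 + £1.44 = £4.87
Saving = £21.634 − £4.87 = £16.764 → £16.76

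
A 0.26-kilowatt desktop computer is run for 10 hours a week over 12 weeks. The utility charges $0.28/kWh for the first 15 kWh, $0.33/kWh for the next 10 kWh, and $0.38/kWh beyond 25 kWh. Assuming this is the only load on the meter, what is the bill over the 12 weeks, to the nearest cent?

$9.86

Runtime = 10 h/week × 12 weeks = 120 h
Energy = 0.26 kW × 120 h = 31.2 kWh
Tier 1 (0–15 kWh): 15 × $0.28 = $4.2
Tier 2 (15–25 kWh): 10 × $0.33 = $3.3
Above 25 kWh: 6.2 × $0.38 = $2.356
Bill = $9.86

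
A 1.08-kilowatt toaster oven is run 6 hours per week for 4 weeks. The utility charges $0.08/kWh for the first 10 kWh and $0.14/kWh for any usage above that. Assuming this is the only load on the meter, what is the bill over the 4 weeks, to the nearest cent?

Runtime = 6 h/week × 4 weeks = 24 h
Energy = 1.08 kW × 24 h = 25.92 kWh
Tier 1 (0–10 kWh): 10 × $0.08 = $0.8
Above 10 kWh: 15.92 × $0.14 = $2.2288
Bill = $3.03

$3.03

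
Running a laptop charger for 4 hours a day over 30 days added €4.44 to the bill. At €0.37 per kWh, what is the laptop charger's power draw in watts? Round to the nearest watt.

Energy = €4.44 ÷ €0.37/kWh = 12 kWh
Runtime = 4 h/day × 30 days = 120 h
Power = 12 kWh ÷ 120 h = 0.1 kW = 100 W

100 W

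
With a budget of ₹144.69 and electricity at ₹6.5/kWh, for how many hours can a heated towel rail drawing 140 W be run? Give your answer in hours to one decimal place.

159.0 h

Energy available = ₹144.69 ÷ ₹6.5/kWh = 22.26 kWh
Hours = 22.26 kWh ÷ 0.14 kW = 159.0 h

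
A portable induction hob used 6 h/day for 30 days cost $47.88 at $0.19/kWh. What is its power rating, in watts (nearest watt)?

1400 W

Energy = $47.88 ÷ $0.19/kWh = 252 kWh
Runtime = 6 h/day × 30 days = 180 h
Power = 252 kWh ÷ 180 h = 1.4 kW = 1400 W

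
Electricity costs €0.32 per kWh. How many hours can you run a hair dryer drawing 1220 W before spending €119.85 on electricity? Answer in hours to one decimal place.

307.0 h

Energy available = €119.85 ÷ €0.32/kWh = 374.5313 kWh
Hours = 374.5313 kWh ÷ 1.22 kW = 307.0 h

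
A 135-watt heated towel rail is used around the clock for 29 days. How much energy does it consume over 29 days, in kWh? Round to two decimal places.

93.96 kWh

Runtime = 24 h × 29 = 696 h
Energy = 0.135 kW × 696 h = 93.96 kWh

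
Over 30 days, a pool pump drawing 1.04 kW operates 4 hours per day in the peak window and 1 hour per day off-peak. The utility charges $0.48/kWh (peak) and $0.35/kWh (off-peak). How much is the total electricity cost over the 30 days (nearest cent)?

Peak energy = 1.04 kW × 4 h × 30 = 124.8 kWh
Off-peak energy = 1.04 kW × 1 h × 30 = 31.2 kWh
Cost = 124.8 × $0.48 + 31.2 × $0.35 = $59.904 + $10.92 = $70.82

$70.82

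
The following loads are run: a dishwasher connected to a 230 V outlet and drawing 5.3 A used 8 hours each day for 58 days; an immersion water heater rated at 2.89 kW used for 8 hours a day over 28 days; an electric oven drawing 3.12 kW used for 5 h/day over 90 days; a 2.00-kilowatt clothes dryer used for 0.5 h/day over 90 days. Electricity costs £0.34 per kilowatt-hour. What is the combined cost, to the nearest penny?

£920.37

dishwasher: Power = 5.3 A × 230 V = 1219 W = 1.219 kW
dishwasher: Runtime = 8 h/day × 58 days = 464 h
dishwasher: 1.219 kW × 464 h = 565.616 kWh
immersion water heater: Runtime = 8 h/day × 28 days = 224 h
immersion water heater: 2.89 kW × 224 h = 647.36 kWh
electric oven: Runtime = 5 h/day × 90 days = 450 h
electric oven: 3.12 kW × 450 h = 1404 kWh
clothes dryer: Runtime = 0.5 h/day × 90 days = 45 h
clothes dryer: 2 kW × 45 h = 90 kWh
Total energy = 2706.976 kWh
Cost = 2706.976 × £0.34 = £920.37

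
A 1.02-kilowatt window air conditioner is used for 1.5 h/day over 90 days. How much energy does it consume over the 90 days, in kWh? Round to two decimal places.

137.70 kWh

Runtime = 1.5 h/day × 90 days = 135 h
Energy = 1.02 kW × 135 h = 137.7 kWh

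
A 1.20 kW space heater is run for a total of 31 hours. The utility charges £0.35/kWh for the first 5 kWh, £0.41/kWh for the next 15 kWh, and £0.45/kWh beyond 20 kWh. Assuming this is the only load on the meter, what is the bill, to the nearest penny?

Energy = 1.2 kW × 31 h = 37.2 kWh
Tier 1 (0–5 kWh): 5 × £0.35 = £1.75
Tier 2 (5–20 kWh): 15 × £0.41 = £6.15
Above 20 kWh: 17.2 × £0.45 = £7.74
Bill = £15.64

£15.64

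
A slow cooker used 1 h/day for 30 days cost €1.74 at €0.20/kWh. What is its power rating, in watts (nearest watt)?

Energy = €1.74 ÷ €0.20/kWh = 8.7 kWh
Runtime = 1 h/day × 30 days = 30 h
Power = 8.7 kWh ÷ 30 h = 0.29 kW = 290 W

290 W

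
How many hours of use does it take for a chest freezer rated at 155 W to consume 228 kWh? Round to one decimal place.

1471.0 h

Hours = 228 kWh ÷ 0.155 kW = 1471.0 h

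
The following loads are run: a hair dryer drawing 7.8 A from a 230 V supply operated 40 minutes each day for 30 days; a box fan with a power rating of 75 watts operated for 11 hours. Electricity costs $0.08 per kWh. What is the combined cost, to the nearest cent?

$2.94

hair dryer: Power = 7.8 A × 230 V = 1794 W = 1.794 kW
hair dryer: Runtime = 40 min × 30 = 1200 min = 20 h
hair dryer: 1.794 kW × 20 h = 35.88 kWh
box fan: 0.075 kW × 11 h = 0.825 kWh
Total energy = 36.705 kWh
Cost = 36.705 × $0.08 = $2.94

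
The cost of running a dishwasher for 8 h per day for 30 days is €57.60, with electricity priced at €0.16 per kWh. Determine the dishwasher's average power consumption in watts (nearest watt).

1500 W

Energy = €57.60 ÷ €0.16/kWh = 360 kWh
Runtime = 8 h/day × 30 days = 240 h
Power = 360 kWh ÷ 240 h = 1.5 kW = 1500 W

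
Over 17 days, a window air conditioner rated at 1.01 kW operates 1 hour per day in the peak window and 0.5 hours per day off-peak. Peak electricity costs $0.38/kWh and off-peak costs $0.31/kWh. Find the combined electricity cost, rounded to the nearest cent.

$9.19

Peak energy = 1.01 kW × 1 h × 17 = 17.17 kWh
Off-peak energy = 1.01 kW × 0.5 h × 17 = 8.585 kWh
Cost = 17.17 × $0.38 + 8.585 × $0.31 = $6.5246 + $2.66135 = $9.19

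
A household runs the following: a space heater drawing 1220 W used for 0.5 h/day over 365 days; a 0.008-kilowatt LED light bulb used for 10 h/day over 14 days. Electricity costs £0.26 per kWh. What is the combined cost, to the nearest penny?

£58.18

space heater: Runtime = 0.5 h/day × 365 days = 182.5 h
space heater: 1.22 kW × 182.5 h = 222.65 kWh
LED light bulb: Runtime = 10 h/day × 14 days = 140 h
LED light bulb: 0.008 kW × 140 h = 1.12 kWh
Total energy = 223.77 kWh
Cost = 223.77 × £0.26 = £58.18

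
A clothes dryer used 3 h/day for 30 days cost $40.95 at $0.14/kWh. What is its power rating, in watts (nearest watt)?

3250 W

Energy = $40.95 ÷ $0.14/kWh = 292.5 kWh
Runtime = 3 h/day × 30 days = 90 h
Power = 292.5 kWh ÷ 90 h = 3.25 kW = 3250 W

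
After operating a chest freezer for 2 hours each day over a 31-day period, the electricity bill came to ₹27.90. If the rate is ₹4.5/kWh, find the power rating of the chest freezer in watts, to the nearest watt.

100 W

Energy = ₹27.90 ÷ ₹4.5/kWh = 6.2 kWh
Runtime = 2 h/day × 31 days = 62 h
Power = 6.2 kWh ÷ 62 h = 0.1 kW = 100 W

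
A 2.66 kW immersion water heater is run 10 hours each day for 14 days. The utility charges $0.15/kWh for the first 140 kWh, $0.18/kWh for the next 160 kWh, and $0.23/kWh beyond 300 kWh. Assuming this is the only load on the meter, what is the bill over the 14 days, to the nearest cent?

$66.45

Runtime = 10 h/day × 14 days = 140 h
Energy = 2.66 kW × 140 h = 372.4 kWh
Tier 1 (0–140 kWh): 140 × $0.15 = $21
Tier 2 (140–300 kWh): 160 × $0.18 = $28.8
Above 300 kWh: 72.4 × $0.23 = $16.652
Bill = $66.45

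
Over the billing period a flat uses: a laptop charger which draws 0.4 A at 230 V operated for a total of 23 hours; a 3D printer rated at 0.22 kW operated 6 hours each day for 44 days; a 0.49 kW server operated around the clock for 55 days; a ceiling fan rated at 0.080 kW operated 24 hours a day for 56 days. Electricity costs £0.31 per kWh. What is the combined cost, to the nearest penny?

laptop charger: Power = 0.4 A × 230 V = 92 W = 0.092 kW
laptop charger: 0.092 kW × 23 h = 2.116 kWh
3D printer: Runtime = 6 h/day × 44 days = 264 h
3D printer: 0.22 kW × 264 h = 58.08 kWh
server: Runtime = 24 h × 55 = 1320 h
server: 0.49 kW × 1320 h = 646.8 kWh
ceiling fan: Runtime = 24 h × 56 = 1344 h
ceiling fan: 0.08 kW × 1344 h = 107.52 kWh
Total energy = 814.516 kWh
Cost = 814.516 × £0.31 = £252.50

£252.50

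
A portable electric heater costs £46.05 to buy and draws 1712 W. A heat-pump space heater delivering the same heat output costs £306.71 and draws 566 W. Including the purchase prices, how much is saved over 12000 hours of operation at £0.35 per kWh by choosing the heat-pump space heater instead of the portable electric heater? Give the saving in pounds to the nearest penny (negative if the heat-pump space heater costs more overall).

portable electric heater: £46.05 + (1712/1000) kW × 12000 h × £0.35 = £46.05 + £7190.4 = £7236.45
heat-pump space heater: £306.71 + (566/1000) kW × 12000 h × £0.35 = £306.71 + £2377.2 = £2683.91
Saving = £7236.45 − £2683.91 = £4552.54

£4552.54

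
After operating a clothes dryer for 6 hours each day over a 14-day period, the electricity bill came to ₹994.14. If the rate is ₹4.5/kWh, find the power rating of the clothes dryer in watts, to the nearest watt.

2630 W

Energy = ₹994.14 ÷ ₹4.5/kWh = 220.92 kWh
Runtime = 6 h/day × 14 days = 84 h
Power = 220.92 kWh ÷ 84 h = 2.63 kW = 2630 W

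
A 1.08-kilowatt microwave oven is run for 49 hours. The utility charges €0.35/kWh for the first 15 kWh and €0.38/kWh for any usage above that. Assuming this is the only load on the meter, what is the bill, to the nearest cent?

Energy = 1.08 kW × 49 h = 52.92 kWh
Tier 1 (0–15 kWh): 15 × €0.35 = €5.25
Above 15 kWh: 37.92 × €0.38 = €14.4096
Bill = €19.66

€19.66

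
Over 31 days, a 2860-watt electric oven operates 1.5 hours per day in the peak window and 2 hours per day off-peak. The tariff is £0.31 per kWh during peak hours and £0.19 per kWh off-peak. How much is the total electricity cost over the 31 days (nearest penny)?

£74.92

Peak energy = 2.86 kW × 1.5 h × 31 = 132.99 kWh
Off-peak energy = 2.86 kW × 2 h × 31 = 177.32 kWh
Cost = 132.99 × £0.31 + 177.32 × £0.19 = £41.2269 + £33.6908 = £74.92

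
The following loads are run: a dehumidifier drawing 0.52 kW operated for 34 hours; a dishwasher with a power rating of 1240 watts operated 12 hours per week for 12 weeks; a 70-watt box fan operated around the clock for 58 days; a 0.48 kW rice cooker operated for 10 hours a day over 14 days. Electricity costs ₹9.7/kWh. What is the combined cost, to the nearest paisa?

dehumidifier: 0.52 kW × 34 h = 17.68 kWh
dishwasher: Runtime = 12 h/week × 12 weeks = 144 h
dishwasher: 1.24 kW × 144 h = 178.56 kWh
box fan: Runtime = 24 h × 58 = 1392 h
box fan: 0.07 kW × 1392 h = 97.44 kWh
rice cooker: Runtime = 10 h/day × 14 days = 140 h
rice cooker: 0.48 kW × 140 h = 67.2 kWh
Total energy = 360.88 kWh
Cost = 360.88 × ₹9.7 = ₹3500.54

₹3500.54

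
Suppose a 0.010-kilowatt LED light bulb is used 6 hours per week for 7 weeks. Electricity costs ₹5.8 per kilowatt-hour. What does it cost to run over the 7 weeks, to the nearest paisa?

Runtime = 6 h/week × 7 weeks = 42 h
Energy = 0.01 kW × 42 h = 0.42 kWh
Cost = 0.42 kWh × ₹5.8/kWh = ₹2.44

₹2.44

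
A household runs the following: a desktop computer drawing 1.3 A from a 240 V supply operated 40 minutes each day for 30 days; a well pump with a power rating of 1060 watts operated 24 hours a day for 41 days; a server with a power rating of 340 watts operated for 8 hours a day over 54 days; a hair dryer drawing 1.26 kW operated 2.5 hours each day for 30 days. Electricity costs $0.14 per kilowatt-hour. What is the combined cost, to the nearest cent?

$180.69

desktop computer: Power = 1.3 A × 240 V = 312 W = 0.312 kW
desktop computer: Runtime = 40 min × 30 = 1200 min = 20 h
desktop computer: 0.312 kW × 20 h = 6.24 kWh
well pump: Runtime = 24 h × 41 = 984 h
well pump: 1.06 kW × 984 h = 1043.04 kWh
server: Runtime = 8 h/day × 54 days = 432 h
server: 0.34 kW × 432 h = 146.88 kWh
hair dryer: Runtime = 2.5 h/day × 30 days = 75 h
hair dryer: 1.26 kW × 75 h = 94.5 kWh
Total energy = 1290.66 kWh
Cost = 1290.66 × $0.14 = $180.69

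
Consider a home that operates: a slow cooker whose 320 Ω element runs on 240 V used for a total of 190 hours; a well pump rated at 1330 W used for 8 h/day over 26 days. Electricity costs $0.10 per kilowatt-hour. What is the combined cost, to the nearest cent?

slow cooker: Power = V²/R = 240²/320 = 180 W = 0.18 kW
slow cooker: 0.18 kW × 190 h = 34.2 kWh
well pump: Runtime = 8 h/day × 26 days = 208 h
well pump: 1.33 kW × 208 h = 276.64 kWh
Total energy = 310.84 kWh
Cost = 310.84 × $0.10 = $31.08

$31.08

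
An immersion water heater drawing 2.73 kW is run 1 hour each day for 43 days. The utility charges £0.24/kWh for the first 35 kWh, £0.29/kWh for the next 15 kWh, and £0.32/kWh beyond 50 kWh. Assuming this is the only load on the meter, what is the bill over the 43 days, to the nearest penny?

Runtime = 1 h/day × 43 days = 43 h
Energy = 2.73 kW × 43 h = 117.39 kWh
Tier 1 (0–35 kWh): 35 × £0.24 = £8.4
Tier 2 (35–50 kWh): 15 × £0.29 = £4.35
Above 50 kWh: 67.39 × £0.32 = £21.5648
Bill = £34.31

£34.31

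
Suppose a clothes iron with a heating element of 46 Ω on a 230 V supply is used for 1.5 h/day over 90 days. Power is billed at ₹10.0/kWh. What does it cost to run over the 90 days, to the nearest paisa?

₹1552.50

Power = V²/R = 230²/46 = 1150 W = 1.15 kW
Runtime = 1.5 h/day × 90 days = 135 h
Energy = 1.15 kW × 135 h = 155.25 kWh
Cost = 155.25 kWh × ₹10.0/kWh = ₹1552.50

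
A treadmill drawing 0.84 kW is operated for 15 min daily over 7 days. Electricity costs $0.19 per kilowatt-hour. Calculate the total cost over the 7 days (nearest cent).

$0.28

Runtime = 15 min × 7 = 105 min = 1.75 h
Energy = 0.84 kW × 1.75 h = 1.47 kWh
Cost = 1.47 kWh × $0.19/kWh = $0.28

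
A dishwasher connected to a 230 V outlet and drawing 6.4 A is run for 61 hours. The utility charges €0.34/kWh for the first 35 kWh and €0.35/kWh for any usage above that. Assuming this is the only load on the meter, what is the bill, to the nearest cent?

€31.08

Power = 6.4 A × 230 V = 1472 W = 1.472 kW
Energy = 1.472 kW × 61 h = 89.792 kWh
Tier 1 (0–35 kWh): 35 × €0.34 = €11.9
Above 35 kWh: 54.792 × €0.35 = €19.1772
Bill = €31.08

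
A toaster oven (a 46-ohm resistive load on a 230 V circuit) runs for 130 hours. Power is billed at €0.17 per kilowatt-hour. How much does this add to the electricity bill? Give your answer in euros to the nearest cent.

Power = V²/R = 230²/46 = 1150 W = 1.15 kW
Energy = 1.15 kW × 130 h = 149.5 kWh
Cost = 149.5 kWh × €0.17/kWh = €25.42

€25.42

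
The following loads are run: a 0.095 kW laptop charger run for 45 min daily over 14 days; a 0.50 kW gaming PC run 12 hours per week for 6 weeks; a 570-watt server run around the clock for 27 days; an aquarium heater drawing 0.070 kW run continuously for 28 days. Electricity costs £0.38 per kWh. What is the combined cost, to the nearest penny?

laptop charger: Runtime = 45 min × 14 = 630 min = 10.5 h
laptop charger: 0.095 kW × 10.5 h = 0.9975 kWh
gaming PC: Runtime = 12 h/week × 6 weeks = 72 h
gaming PC: 0.5 kW × 72 h = 36 kWh
server: Runtime = 24 h × 27 = 648 h
server: 0.57 kW × 648 h = 369.36 kWh
aquarium heater: Runtime = 24 h × 28 = 672 h
aquarium heater: 0.07 kW × 672 h = 47.04 kWh
Total energy = 453.3975 kWh
Cost = 453.3975 × £0.38 = £172.29

£172.29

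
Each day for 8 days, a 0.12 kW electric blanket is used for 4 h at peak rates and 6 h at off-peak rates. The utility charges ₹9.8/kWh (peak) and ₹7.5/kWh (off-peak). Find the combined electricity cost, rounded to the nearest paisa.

₹80.83

Peak energy = 0.12 kW × 4 h × 8 = 3.84 kWh
Off-peak energy = 0.12 kW × 6 h × 8 = 5.76 kWh
Cost = 3.84 × ₹9.8 + 5.76 × ₹7.5 = ₹37.632 + ₹43.2 = ₹80.83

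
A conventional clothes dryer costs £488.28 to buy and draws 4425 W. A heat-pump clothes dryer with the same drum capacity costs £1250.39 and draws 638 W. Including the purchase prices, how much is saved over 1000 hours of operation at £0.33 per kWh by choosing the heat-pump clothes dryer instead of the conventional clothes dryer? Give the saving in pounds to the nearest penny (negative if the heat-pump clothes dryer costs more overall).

conventional clothes dryer: £488.28 + (4425/1000) kW × 1000 h × £0.33 = £488.28 + £1460.25 = £1948.53
heat-pump clothes dryer: £1250.39 + (638/1000) kW × 1000 h × £0.33 = £1250.39 + £210.54 = £1460.93
Saving = £1948.53 − £1460.93 = £487.6

£487.60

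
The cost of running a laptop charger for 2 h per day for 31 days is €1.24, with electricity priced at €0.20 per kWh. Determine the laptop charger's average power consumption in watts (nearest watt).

Energy = €1.24 ÷ €0.20/kWh = 6.2 kWh
Runtime = 2 h/day × 31 days = 62 h
Power = 6.2 kWh ÷ 62 h = 0.1 kW = 100 W

100 W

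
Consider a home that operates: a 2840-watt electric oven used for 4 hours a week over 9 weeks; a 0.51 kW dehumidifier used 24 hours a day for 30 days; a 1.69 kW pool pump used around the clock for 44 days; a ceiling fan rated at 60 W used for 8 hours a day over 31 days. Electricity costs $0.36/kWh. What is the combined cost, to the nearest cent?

electric oven: Runtime = 4 h/week × 9 weeks = 36 h
electric oven: 2.84 kW × 36 h = 102.24 kWh
dehumidifier: Runtime = 24 h × 30 = 720 h
dehumidifier: 0.51 kW × 720 h = 367.2 kWh
pool pump: Runtime = 24 h × 44 = 1056 h
pool pump: 1.69 kW × 1056 h = 1784.64 kWh
ceiling fan: Runtime = 8 h/day × 31 days = 248 h
ceiling fan: 0.06 kW × 248 h = 14.88 kWh
Total energy = 2268.96 kWh
Cost = 2268.96 × $0.36 = $816.83

$816.83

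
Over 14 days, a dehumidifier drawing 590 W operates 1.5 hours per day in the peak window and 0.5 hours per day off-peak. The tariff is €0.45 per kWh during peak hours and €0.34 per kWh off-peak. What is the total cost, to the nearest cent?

Peak energy = 0.59 kW × 1.5 h × 14 = 12.39 kWh
Off-peak energy = 0.59 kW × 0.5 h × 14 = 4.13 kWh
Cost = 12.39 × €0.45 + 4.13 × €0.34 = €5.5755 + €1.4042 = €6.98

€6.98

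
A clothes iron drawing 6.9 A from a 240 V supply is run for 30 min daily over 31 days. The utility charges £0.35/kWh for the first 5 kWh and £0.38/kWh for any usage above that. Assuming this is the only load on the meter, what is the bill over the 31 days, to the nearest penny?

£9.60

Power = 6.9 A × 240 V = 1656 W = 1.656 kW
Runtime = 30 min × 31 = 930 min = 15.5 h
Energy = 1.656 kW × 15.5 h = 25.668 kWh
Tier 1 (0–5 kWh): 5 × £0.35 = £1.75
Above 5 kWh: 20.668 × £0.38 = £7.85384
Bill = £9.60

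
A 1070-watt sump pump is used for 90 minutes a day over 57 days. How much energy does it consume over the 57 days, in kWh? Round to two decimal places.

91.49 kWh

Runtime = 90 min × 57 = 5130 min = 85.5 h
Energy = 1.07 kW × 85.5 h = 91.485 kWh ≈ 91.49 kWh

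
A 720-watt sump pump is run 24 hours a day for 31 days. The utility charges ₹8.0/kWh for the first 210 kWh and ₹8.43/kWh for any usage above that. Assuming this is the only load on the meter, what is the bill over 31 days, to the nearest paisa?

Runtime = 24 h × 31 = 744 h
Energy = 0.72 kW × 744 h = 535.68 kWh
Tier 1 (0–210 kWh): 210 × ₹8.0 = ₹1680
Above 210 kWh: 325.68 × ₹8.43 = ₹2745.4824
Bill = ₹4425.48

₹4425.48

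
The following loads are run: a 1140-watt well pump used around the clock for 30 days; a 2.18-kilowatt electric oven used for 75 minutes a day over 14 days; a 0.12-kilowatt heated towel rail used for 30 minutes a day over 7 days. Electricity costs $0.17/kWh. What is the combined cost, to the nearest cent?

well pump: Runtime = 24 h × 30 = 720 h
well pump: 1.14 kW × 720 h = 820.8 kWh
electric oven: Runtime = 75 min × 14 = 1050 min = 17.5 h
electric oven: 2.18 kW × 17.5 h = 38.15 kWh
heated towel rail: Runtime = 30 min × 7 = 210 min = 3.5 h
heated towel rail: 0.12 kW × 3.5 h = 0.42 kWh
Total energy = 859.37 kWh
Cost = 859.37 × $0.17 = $146.09

$146.09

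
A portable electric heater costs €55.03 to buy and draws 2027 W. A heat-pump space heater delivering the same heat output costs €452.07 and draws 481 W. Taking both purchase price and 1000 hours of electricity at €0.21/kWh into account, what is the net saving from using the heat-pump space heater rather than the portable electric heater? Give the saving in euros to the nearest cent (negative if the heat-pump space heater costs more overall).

-€72.38

portable electric heater: €55.03 + (2027/1000) kW × 1000 h × €0.21 = €55.03 + €425.67 = €480.7
heat-pump space heater: €452.07 + (481/1000) kW × 1000 h × €0.21 = €452.07 + €101.01 = €553.08
Saving = €480.7 − €553.08 = −€72.38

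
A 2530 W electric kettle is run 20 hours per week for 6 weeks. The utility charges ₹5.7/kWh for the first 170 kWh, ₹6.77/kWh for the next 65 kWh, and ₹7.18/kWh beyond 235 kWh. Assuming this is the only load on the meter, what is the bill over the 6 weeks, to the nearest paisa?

Runtime = 20 h/week × 6 weeks = 120 h
Energy = 2.53 kW × 120 h = 303.6 kWh
Tier 1 (0–170 kWh): 170 × ₹5.7 = ₹969
Tier 2 (170–235 kWh): 65 × ₹6.77 = ₹440.05
Above 235 kWh: 68.6 × ₹7.18 = ₹492.548
Bill = ₹1901.60

₹1901.60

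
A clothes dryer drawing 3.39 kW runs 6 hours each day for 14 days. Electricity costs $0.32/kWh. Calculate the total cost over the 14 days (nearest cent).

Runtime = 6 h/day × 14 days = 84 h
Energy = 3.39 kW × 84 h = 284.76 kWh
Cost = 284.76 kWh × $0.32/kWh = $91.12

$91.12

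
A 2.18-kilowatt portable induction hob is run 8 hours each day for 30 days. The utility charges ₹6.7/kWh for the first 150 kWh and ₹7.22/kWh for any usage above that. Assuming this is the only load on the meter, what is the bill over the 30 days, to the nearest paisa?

Runtime = 8 h/day × 30 days = 240 h
Energy = 2.18 kW × 240 h = 523.2 kWh
Tier 1 (0–150 kWh): 150 × ₹6.7 = ₹1005
Above 150 kWh: 373.2 × ₹7.22 = ₹2694.504
Bill = ₹3699.50

₹3699.50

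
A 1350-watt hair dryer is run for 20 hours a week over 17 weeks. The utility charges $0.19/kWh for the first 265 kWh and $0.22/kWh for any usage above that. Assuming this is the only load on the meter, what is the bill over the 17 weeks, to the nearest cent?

$93.03

Runtime = 20 h/week × 17 weeks = 340 h
Energy = 1.35 kW × 340 h = 459 kWh
Tier 1 (0–265 kWh): 265 × $0.19 = $50.35
Above 265 kWh: 194 × $0.22 = $42.68
Bill = $93.03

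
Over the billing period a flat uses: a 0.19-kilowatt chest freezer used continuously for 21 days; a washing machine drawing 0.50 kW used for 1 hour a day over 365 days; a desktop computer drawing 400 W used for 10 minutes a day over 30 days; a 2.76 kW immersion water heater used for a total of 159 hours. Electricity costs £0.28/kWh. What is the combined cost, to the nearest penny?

chest freezer: Runtime = 24 h × 21 = 504 h
chest freezer: 0.19 kW × 504 h = 95.76 kWh
washing machine: Runtime = 1 h/day × 365 days = 365 h
washing machine: 0.5 kW × 365 h = 182.5 kWh
desktop computer: Runtime = 10 min × 30 = 300 min = 5 h
desktop computer: 0.4 kW × 5 h = 2 kWh
immersion water heater: 2.76 kW × 159 h = 438.84 kWh
Total energy = 719.1 kWh
Cost = 719.1 × £0.28 = £201.35

£201.35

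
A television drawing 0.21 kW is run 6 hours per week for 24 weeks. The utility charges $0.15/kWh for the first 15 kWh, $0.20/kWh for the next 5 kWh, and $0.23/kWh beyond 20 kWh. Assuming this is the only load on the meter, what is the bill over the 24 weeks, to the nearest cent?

$5.61

Runtime = 6 h/week × 24 weeks = 144 h
Energy = 0.21 kW × 144 h = 30.24 kWh
Tier 1 (0–15 kWh): 15 × $0.15 = $2.25
Tier 2 (15–20 kWh): 5 × $0.20 = $1
Above 20 kWh: 10.24 × $0.23 = $2.3552
Bill = $5.61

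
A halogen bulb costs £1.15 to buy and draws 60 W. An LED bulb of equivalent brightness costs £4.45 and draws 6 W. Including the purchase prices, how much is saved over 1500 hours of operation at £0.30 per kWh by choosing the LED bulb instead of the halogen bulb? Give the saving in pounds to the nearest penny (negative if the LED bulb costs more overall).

halogen bulb: £1.15 + (60/1000) kW × 1500 h × £0.30 = £1.15 + £27 = £28.15
LED bulb: £4.45 + (6/1000) kW × 1500 h × £0.30 = £4.45 + £2.7 = £7.15
Saving = £28.15 − £7.15 = £21

£21.00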